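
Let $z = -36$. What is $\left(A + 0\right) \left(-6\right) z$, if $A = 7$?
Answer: $1512$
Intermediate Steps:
$\left(A + 0\right) \left(-6\right) z = \left(7 + 0\right) \left(-6\right) \left(-36\right) = 7 \left(-6\right) \left(-36\right) = \left(-42\right) \left(-36\right) = 1512$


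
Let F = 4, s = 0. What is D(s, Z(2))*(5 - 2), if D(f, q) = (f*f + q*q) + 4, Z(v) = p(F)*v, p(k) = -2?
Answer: 60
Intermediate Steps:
Z(v) = -2*v
D(f, q) = 4 + f² + q² (D(f, q) = (f² + q²) + 4 = 4 + f² + q²)
D(s, Z(2))*(5 - 2) = (4 + 0² + (-2*2)²)*(5 - 2) = (4 + 0 + (-4)²)*3 = (4 + 0 + 16)*3 = 20*3 = 60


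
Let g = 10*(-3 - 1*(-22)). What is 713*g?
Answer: 135470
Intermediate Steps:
g = 190 (g = 10*(-3 + 22) = 10*19 = 190)
713*g = 713*190 = 135470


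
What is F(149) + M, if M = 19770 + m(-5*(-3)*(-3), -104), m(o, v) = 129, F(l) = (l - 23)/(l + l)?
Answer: 2965014/149 ≈ 19899.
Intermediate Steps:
F(l) = (-23 + l)/(2*l) (F(l) = (-23 + l)/((2*l)) = (-23 + l)*(1/(2*l)) = (-23 + l)/(2*l))
M = 19899 (M = 19770 + 129 = 19899)
F(149) + M = (1/2)*(-23 + 149)/149 + 19899 = (1/2)*(1/149)*126 + 19899 = 63/149 + 19899 = 2965014/149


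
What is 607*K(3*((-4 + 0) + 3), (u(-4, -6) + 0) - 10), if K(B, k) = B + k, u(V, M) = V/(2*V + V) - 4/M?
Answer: -7284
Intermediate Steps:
u(V, M) = 1/3 - 4/M (u(V, M) = V/((3*V)) - 4/M = V*(1/(3*V)) - 4/M = 1/3 - 4/M)
607*K(3*((-4 + 0) + 3), (u(-4, -6) + 0) - 10) = 607*(3*((-4 + 0) + 3) + (((1/3)*(-12 - 6)/(-6) + 0) - 10)) = 607*(3*(-4 + 3) + (((1/3)*(-1/6)*(-18) + 0) - 10)) = 607*(3*(-1) + ((1 + 0) - 10)) = 607*(-3 + (1 - 10)) = 607*(-3 - 9) = 607*(-12) = -7284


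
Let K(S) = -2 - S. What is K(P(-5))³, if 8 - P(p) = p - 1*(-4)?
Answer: -1331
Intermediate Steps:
P(p) = 4 - p (P(p) = 8 - (p - 1*(-4)) = 8 - (p + 4) = 8 - (4 + p) = 8 + (-4 - p) = 4 - p)
K(P(-5))³ = (-2 - (4 - 1*(-5)))³ = (-2 - (4 + 5))³ = (-2 - 1*9)³ = (-2 - 9)³ = (-11)³ = -1331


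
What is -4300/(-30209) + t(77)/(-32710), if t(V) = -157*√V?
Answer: 4300/30209 + 157*√77/32710 ≈ 0.18446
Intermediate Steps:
-4300/(-30209) + t(77)/(-32710) = -4300/(-30209) - 157*√77/(-32710) = -4300*(-1/30209) - 157*√77*(-1/32710) = 4300/30209 + 157*√77/32710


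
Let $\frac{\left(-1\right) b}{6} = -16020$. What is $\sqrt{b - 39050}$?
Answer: $\sqrt{57070} \approx 238.89$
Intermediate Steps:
$b = 96120$ ($b = \left(-6\right) \left(-16020\right) = 96120$)
$\sqrt{b - 39050} = \sqrt{96120 - 39050} = \sqrt{57070}$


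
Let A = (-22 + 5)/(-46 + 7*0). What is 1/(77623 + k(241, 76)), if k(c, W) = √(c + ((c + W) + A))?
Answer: 3570658/277165160249 - √1181510/277165160249 ≈ 1.2879e-5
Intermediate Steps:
A = 17/46 (A = -17/(-46 + 0) = -17/(-46) = -17*(-1/46) = 17/46 ≈ 0.36957)
k(c, W) = √(17/46 + W + 2*c) (k(c, W) = √(c + ((c + W) + 17/46)) = √(c + ((W + c) + 17/46)) = √(c + (17/46 + W + c)) = √(17/46 + W + 2*c))
1/(77623 + k(241, 76)) = 1/(77623 + √(782 + 2116*76 + 4232*241)/46) = 1/(77623 + √(782 + 160816 + 1019912)/46) = 1/(77623 + √1181510/46)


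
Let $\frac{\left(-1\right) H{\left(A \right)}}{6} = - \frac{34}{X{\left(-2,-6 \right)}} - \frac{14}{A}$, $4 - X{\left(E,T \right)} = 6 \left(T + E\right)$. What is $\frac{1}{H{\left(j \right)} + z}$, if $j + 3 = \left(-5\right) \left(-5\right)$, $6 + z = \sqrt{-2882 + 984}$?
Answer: $\frac{35607}{38874203} - \frac{20449 i \sqrt{1898}}{38874203} \approx 0.00091595 - 0.022917 i$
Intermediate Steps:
$X{\left(E,T \right)} = 4 - 6 E - 6 T$ ($X{\left(E,T \right)} = 4 - 6 \left(T + E\right) = 4 - 6 \left(E + T\right) = 4 - \left(6 E + 6 T\right) = 4 - 6 E - 6 T$)
$z = -6 + i \sqrt{1898}$ ($z = -6 + \sqrt{-2882 + 984} = -6 + \sqrt{-1898} = -6 + i \sqrt{1898} \approx -6.0 + 43.566 i$)
$j = 22$ ($j = -3 - -25 = -3 + 25 = 22$)
$H{\left(A \right)} = \frac{51}{13} + \frac{84}{A}$ ($H{\left(A \right)} = - 6 \left(- \frac{34}{4 - -12 - -36} - \frac{14}{A}\right) = - 6 \left(- \frac{34}{4 + 12 + 36} - \frac{14}{A}\right) = - 6 \left(- \frac{34}{52} - \frac{14}{A}\right) = - 6 \left(\left(-34\right) \frac{1}{52} - \frac{14}{A}\right) = - 6 \left(- \frac{17}{26} - \frac{14}{A}\right) = \frac{51}{13} + \frac{84}{A}$)
$\frac{1}{H{\left(j \right)} + z} = \frac{1}{\left(\frac{51}{13} + \frac{84}{22}\right) - \left(6 - i \sqrt{1898}\right)} = \frac{1}{\left(\frac{51}{13} + 84 \cdot \frac{1}{22}\right) - \left(6 - i \sqrt{1898}\right)} = \frac{1}{\left(\frac{51}{13} + \frac{42}{11}\right) - \left(6 - i \sqrt{1898}\right)} = \frac{1}{\frac{1107}{143} - \left(6 - i \sqrt{1898}\right)} = \frac{1}{\frac{249}{143} + i \sqrt{1898}}$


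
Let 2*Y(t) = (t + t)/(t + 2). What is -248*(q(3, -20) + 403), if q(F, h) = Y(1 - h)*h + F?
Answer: -2211664/23 ≈ -96159.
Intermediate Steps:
Y(t) = t/(2 + t) (Y(t) = ((t + t)/(t + 2))/2 = ((2*t)/(2 + t))/2 = (2*t/(2 + t))/2 = t/(2 + t))
q(F, h) = F + h*(1 - h)/(3 - h) (q(F, h) = ((1 - h)/(2 + (1 - h)))*h + F = ((1 - h)/(3 - h))*h + F = h*(1 - h)/(3 - h) + F = F + h*(1 - h)/(3 - h))
-248*(q(3, -20) + 403) = -248*((3*(-3 - 20) - 20*(-1 - 20))/(-3 - 20) + 403) = -248*((3*(-23) - 20*(-21))/(-23) + 403) = -248*(-(-69 + 420)/23 + 403) = -248*(-1/23*351 + 403) = -248*(-351/23 + 403) = -248*8918/23 = -2211664/23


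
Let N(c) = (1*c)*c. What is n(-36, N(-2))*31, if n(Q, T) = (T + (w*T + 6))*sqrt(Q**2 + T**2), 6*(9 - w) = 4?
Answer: 16120*sqrt(82)/3 ≈ 48658.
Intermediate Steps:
w = 25/3 (w = 9 - 1/6*4 = 9 - 2/3 = 25/3 ≈ 8.3333)
N(c) = c**2 (N(c) = c*c = c**2)
n(Q, T) = sqrt(Q**2 + T**2)*(6 + 28*T/3) (n(Q, T) = (T + (25*T/3 + 6))*sqrt(Q**2 + T**2) = (T + (6 + 25*T/3))*sqrt(Q**2 + T**2) = (6 + 28*T/3)*sqrt(Q**2 + T**2) = sqrt(Q**2 + T**2)*(6 + 28*T/3))
n(-36, N(-2))*31 = (sqrt((-36)**2 + ((-2)**2)**2)*(6 + (28/3)*(-2)**2))*31 = (sqrt(1296 + 4**2)*(6 + (28/3)*4))*31 = (sqrt(1296 + 16)*(6 + 112/3))*31 = (sqrt(1312)*(130/3))*31 = ((4*sqrt(82))*(130/3))*31 = (520*sqrt(82)/3)*31 = 16120*sqrt(82)/3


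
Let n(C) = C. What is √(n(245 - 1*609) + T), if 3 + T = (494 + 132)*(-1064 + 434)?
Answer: I*√394747 ≈ 628.29*I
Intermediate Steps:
T = -394383 (T = -3 + (494 + 132)*(-1064 + 434) = -3 + 626*(-630) = -3 - 394380 = -394383)
√(n(245 - 1*609) + T) = √((245 - 1*609) - 394383) = √((245 - 609) - 394383) = √(-364 - 394383) = √(-394747) = I*√394747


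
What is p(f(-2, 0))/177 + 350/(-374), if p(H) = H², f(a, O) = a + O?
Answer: -30227/33099 ≈ -0.91323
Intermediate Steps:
f(a, O) = O + a
p(f(-2, 0))/177 + 350/(-374) = (0 - 2)²/177 + 350/(-374) = (-2)²*(1/177) + 350*(-1/374) = 4*(1/177) - 175/187 = 4/177 - 175/187 = -30227/33099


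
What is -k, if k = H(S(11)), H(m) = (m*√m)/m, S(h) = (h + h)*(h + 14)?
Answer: -5*√22 ≈ -23.452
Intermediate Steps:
S(h) = 2*h*(14 + h) (S(h) = (2*h)*(14 + h) = 2*h*(14 + h))
H(m) = √m (H(m) = m^(3/2)/m = √m)
k = 5*√22 (k = √(2*11*(14 + 11)) = √(2*11*25) = √550 = 5*√22 ≈ 23.452)
-k = -5*√22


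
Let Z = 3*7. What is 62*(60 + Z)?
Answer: 5022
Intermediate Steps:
Z = 21
62*(60 + Z) = 62*(60 + 21) = 62*81 = 5022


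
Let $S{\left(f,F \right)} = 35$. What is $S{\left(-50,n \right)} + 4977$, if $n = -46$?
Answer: $5012$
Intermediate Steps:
$S{\left(-50,n \right)} + 4977 = 35 + 4977 = 5012$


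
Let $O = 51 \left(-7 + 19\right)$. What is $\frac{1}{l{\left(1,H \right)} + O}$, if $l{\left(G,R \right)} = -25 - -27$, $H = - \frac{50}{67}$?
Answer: $\frac{1}{614} \approx 0.0016287$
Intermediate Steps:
$H = - \frac{50}{67}$ ($H = \left(-50\right) \frac{1}{67} = - \frac{50}{67} \approx -0.74627$)
$l{\left(G,R \right)} = 2$ ($l{\left(G,R \right)} = -25 + 27 = 2$)
$O = 612$ ($O = 51 \cdot 12 = 612$)
$\frac{1}{l{\left(1,H \right)} + O} = \frac{1}{2 + 612} = \frac{1}{614}$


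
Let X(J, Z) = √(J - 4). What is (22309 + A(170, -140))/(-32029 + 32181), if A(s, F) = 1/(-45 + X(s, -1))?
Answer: 20736193/141284 - √166/282568 ≈ 146.77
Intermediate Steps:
X(J, Z) = √(-4 + J)
A(s, F) = 1/(-45 + √(-4 + s))
(22309 + A(170, -140))/(-32029 + 32181) = (22309 + 1/(-45 + √(-4 + 170)))/(-32029 + 32181) = (22309 + 1/(-45 + √166))/152 = (22309 + 1/(-45 + √166))*(1/152) = 22309/152 + 1/(152*(-45 + √166))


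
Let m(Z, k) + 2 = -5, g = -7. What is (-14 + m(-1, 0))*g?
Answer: 147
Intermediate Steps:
m(Z, k) = -7 (m(Z, k) = -2 - 5 = -7)
(-14 + m(-1, 0))*g = (-14 - 7)*(-7) = -21*(-7) = 147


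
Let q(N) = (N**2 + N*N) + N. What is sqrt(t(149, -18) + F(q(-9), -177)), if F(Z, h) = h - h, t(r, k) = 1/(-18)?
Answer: I*sqrt(2)/6 ≈ 0.2357*I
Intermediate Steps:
t(r, k) = -1/18
q(N) = N + 2*N**2 (q(N) = (N**2 + N**2) + N = 2*N**2 + N = N + 2*N**2)
F(Z, h) = 0
sqrt(t(149, -18) + F(q(-9), -177)) = sqrt(-1/18 + 0) = sqrt(-1/18) = I*sqrt(2)/6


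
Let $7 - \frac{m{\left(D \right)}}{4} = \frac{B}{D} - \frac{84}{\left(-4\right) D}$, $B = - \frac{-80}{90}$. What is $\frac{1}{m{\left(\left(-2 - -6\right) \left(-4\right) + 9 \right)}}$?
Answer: $\frac{63}{2552} \approx 0.024687$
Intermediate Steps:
$B = \frac{8}{9}$ ($B = - \frac{-80}{90} = \left(-1\right) \left(- \frac{8}{9}\right) = \frac{8}{9} \approx 0.88889$)
$m{\left(D \right)} = 28 - \frac{788}{9 D}$ ($m{\left(D \right)} = 28 - 4 \left(\frac{8}{9 D} - \frac{84}{\left(-4\right) D}\right) = 28 - 4 \left(\frac{8}{9 D} - 84 \left(- \frac{1}{4 D}\right)\right) = 28 - 4 \left(\frac{8}{9 D} + \frac{21}{D}\right) = 28 - 4 \frac{197}{9 D} = 28 - \frac{788}{9 D}$)
$\frac{1}{m{\left(\left(-2 - -6\right) \left(-4\right) + 9 \right)}} = \frac{1}{28 - \frac{788}{9 \left(\left(-2 - -6\right) \left(-4\right) + 9\right)}} = \frac{1}{28 - \frac{788}{9 \left(\left(-2 + 6\right) \left(-4\right) + 9\right)}} = \frac{1}{28 - \frac{788}{9 \left(4 \left(-4\right) + 9\right)}} = \frac{1}{28 - \frac{788}{9 \left(-16 + 9\right)}} = \frac{1}{28 - \frac{788}{9 \left(-7\right)}} = \frac{1}{28 - - \frac{788}{63}} = \frac{1}{28 + \frac{788}{63}} = \frac{1}{\frac{2552}{63}} = \frac{63}{2552}$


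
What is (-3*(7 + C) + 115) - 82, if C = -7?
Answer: 33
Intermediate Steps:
(-3*(7 + C) + 115) - 82 = (-3*(7 - 7) + 115) - 82 = (-3*0 + 115) - 82 = (0 + 115) - 82 = 115 - 82 = 33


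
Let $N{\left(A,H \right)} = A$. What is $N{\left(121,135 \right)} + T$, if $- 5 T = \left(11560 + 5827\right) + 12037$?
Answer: $- \frac{28819}{5} \approx -5763.8$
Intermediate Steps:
$T = - \frac{29424}{5}$ ($T = - \frac{\left(11560 + 5827\right) + 12037}{5} = - \frac{17387 + 12037}{5} = \left(- \frac{1}{5}\right) 29424 = - \frac{29424}{5} \approx -5884.8$)
$N{\left(121,135 \right)} + T = 121 - \frac{29424}{5} = - \frac{28819}{5}$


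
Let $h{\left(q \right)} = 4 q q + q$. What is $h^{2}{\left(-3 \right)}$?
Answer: $1089$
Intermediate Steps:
$h{\left(q \right)} = q + 4 q^{2}$ ($h{\left(q \right)} = 4 q^{2} + q = q + 4 q^{2}$)
$h^{2}{\left(-3 \right)} = \left(- 3 \left(1 + 4 \left(-3\right)\right)\right)^{2} = \left(- 3 \left(1 - 12\right)\right)^{2} = \left(\left(-3\right) \left(-11\right)\right)^{2} = 33^{2} = 1089$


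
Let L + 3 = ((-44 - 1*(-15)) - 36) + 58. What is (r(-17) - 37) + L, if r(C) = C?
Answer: -64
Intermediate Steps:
L = -10 (L = -3 + (((-44 - 1*(-15)) - 36) + 58) = -3 + (((-44 + 15) - 36) + 58) = -3 + ((-29 - 36) + 58) = -3 + (-65 + 58) = -3 - 7 = -10)
(r(-17) - 37) + L = (-17 - 37) - 10 = -54 - 10 = -64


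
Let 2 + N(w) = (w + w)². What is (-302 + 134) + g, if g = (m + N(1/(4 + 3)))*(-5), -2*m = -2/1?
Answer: -8007/49 ≈ -163.41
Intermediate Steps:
N(w) = -2 + 4*w² (N(w) = -2 + (w + w)² = -2 + (2*w)² = -2 + 4*w²)
m = 1 (m = -(-1)/1 = -(-1) = -½*(-2) = 1)
g = 225/49 (g = (1 + (-2 + 4*(1/(4 + 3))²))*(-5) = (1 + (-2 + 4*(1/7)²))*(-5) = (1 + (-2 + 4*(⅐)²))*(-5) = (1 + (-2 + 4*(1/49)))*(-5) = (1 + (-2 + 4/49))*(-5) = (1 - 94/49)*(-5) = -45/49*(-5) = 225/49 ≈ 4.5918)
(-302 + 134) + g = (-302 + 134) + 225/49 = -168 + 225/49 = -8007/49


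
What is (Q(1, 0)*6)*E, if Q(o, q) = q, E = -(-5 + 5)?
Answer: 0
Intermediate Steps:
E = 0 (E = -1*0 = 0)
(Q(1, 0)*6)*E = (0*6)*0 = 0*0 = 0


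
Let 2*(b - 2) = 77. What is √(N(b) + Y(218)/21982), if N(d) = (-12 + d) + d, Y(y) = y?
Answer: 2*√2084135402/10991 ≈ 8.3072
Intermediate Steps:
b = 81/2 (b = 2 + (½)*77 = 2 + 77/2 = 81/2 ≈ 40.500)
N(d) = -12 + 2*d
√(N(b) + Y(218)/21982) = √((-12 + 2*(81/2)) + 218/21982) = √((-12 + 81) + 218*(1/21982)) = √(69 + 109/10991) = √(758488/10991) = 2*√2084135402/10991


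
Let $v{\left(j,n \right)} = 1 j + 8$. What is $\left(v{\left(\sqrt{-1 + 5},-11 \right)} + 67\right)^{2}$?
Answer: $5929$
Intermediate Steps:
$v{\left(j,n \right)} = 8 + j$ ($v{\left(j,n \right)} = j + 8 = 8 + j$)
$\left(v{\left(\sqrt{-1 + 5},-11 \right)} + 67\right)^{2} = \left(\left(8 + \sqrt{-1 + 5}\right) + 67\right)^{2} = \left(\left(8 + \sqrt{4}\right) + 67\right)^{2} = \left(\left(8 + 2\right) + 67\right)^{2} = \left(10 + 67\right)^{2} = 77^{2} = 5929$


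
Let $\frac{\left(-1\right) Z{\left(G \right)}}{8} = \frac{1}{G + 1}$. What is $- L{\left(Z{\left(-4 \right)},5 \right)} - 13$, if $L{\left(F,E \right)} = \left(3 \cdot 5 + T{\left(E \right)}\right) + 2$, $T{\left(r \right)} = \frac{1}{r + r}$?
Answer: $- \frac{301}{10} \approx -30.1$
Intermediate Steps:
$Z{\left(G \right)} = - \frac{8}{1 + G}$ ($Z{\left(G \right)} = - \frac{8}{G + 1} = - \frac{8}{1 + G}$)
$T{\left(r \right)} = \frac{1}{2 r}$
$L{\left(F,E \right)} = 17 + \frac{1}{2 E}$ ($L{\left(F,E \right)} = \left(3 \cdot 5 + \frac{1}{2 E}\right) + 2 = \left(15 + \frac{1}{2 E}\right) + 2 = 17 + \frac{1}{2 E}$)
$- L{\left(Z{\left(-4 \right)},5 \right)} - 13 = - (17 + \frac{1}{2 \cdot 5}) - 13 = - (17 + \frac{1}{2} \cdot \frac{1}{5}) - 13 = - (17 + \frac{1}{10}) - 13 = \left(-1\right) \frac{171}{10} - 13 = - \frac{171}{10} - 13 = - \frac{301}{10}$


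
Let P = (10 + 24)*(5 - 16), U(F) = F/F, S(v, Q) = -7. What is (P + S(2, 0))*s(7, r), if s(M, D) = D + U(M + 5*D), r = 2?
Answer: -1143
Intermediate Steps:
U(F) = 1
s(M, D) = 1 + D (s(M, D) = D + 1 = 1 + D)
P = -374 (P = 34*(-11) = -374)
(P + S(2, 0))*s(7, r) = (-374 - 7)*(1 + 2) = -381*3 = -1143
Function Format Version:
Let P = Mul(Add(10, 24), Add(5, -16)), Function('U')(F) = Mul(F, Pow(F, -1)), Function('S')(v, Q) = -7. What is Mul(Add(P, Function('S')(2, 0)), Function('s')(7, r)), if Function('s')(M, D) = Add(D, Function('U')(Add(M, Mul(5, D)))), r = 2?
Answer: -1143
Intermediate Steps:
Function('U')(F) = 1
Function('s')(M, D) = Add(1, D) (Function('s')(M, D) = Add(D, 1) = Add(1, D))
P = -374 (P = Mul(34, -11) = -374)
Mul(Add(P, Function('S')(2, 0)), Function('s')(7, r)) = Mul(Add(-374, -7), Add(1, 2)) = Mul(-381, 3) = -1143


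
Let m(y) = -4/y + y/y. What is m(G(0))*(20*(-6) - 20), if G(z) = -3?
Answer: -980/3 ≈ -326.67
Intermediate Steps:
m(y) = 1 - 4/y (m(y) = -4/y + 1 = 1 - 4/y)
m(G(0))*(20*(-6) - 20) = ((-4 - 3)/(-3))*(20*(-6) - 20) = (-⅓*(-7))*(-120 - 20) = (7/3)*(-140) = -980/3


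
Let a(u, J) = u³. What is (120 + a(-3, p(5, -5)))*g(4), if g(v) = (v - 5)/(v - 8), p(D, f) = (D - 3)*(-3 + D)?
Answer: 93/4 ≈ 23.250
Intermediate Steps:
p(D, f) = (-3 + D)² (p(D, f) = (-3 + D)*(-3 + D) = (-3 + D)²)
g(v) = (-5 + v)/(-8 + v)
(120 + a(-3, p(5, -5)))*g(4) = (120 + (-3)³)*((-5 + 4)/(-8 + 4)) = (120 - 27)*(-1/(-4)) = 93*(-¼*(-1)) = 93*(¼) = 93/4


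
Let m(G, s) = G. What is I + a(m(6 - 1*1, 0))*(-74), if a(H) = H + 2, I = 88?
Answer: -430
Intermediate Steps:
a(H) = 2 + H
I + a(m(6 - 1*1, 0))*(-74) = 88 + (2 + (6 - 1*1))*(-74) = 88 + (2 + (6 - 1))*(-74) = 88 + (2 + 5)*(-74) = 88 + 7*(-74) = 88 - 518 = -430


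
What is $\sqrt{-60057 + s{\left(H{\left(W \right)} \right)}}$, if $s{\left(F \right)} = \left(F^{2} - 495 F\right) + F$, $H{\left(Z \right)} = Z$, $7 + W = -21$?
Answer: $9 i \sqrt{561} \approx 213.17 i$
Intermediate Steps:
$W = -28$ ($W = -7 - 21 = -28$)
$s{\left(F \right)} = F^{2} - 494 F$
$\sqrt{-60057 + s{\left(H{\left(W \right)} \right)}} = \sqrt{-60057 - 28 \left(-494 - 28\right)} = \sqrt{-60057 - -14616} = \sqrt{-60057 + 14616} = \sqrt{-45441} = 9 i \sqrt{561}$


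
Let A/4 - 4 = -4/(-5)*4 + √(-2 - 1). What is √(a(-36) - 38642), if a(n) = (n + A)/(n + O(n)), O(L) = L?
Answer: √(-34777710 - 50*I*√3)/30 ≈ 0.00024475 - 196.58*I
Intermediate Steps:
A = 144/5 + 4*I*√3 (A = 16 + 4*(-4/(-5)*4 + √(-2 - 1)) = 16 + 4*(-4*(-⅕)*4 + √(-3)) = 16 + 4*((⅘)*4 + I*√3) = 16 + 4*(16/5 + I*√3) = 16 + (64/5 + 4*I*√3) = 144/5 + 4*I*√3 ≈ 28.8 + 6.9282*I)
a(n) = (144/5 + n + 4*I*√3)/(2*n) (a(n) = (n + (144/5 + 4*I*√3))/(n + n) = (144/5 + n + 4*I*√3)/((2*n)) = (144/5 + n + 4*I*√3)*(1/(2*n)) = (144/5 + n + 4*I*√3)/(2*n))
√(a(-36) - 38642) = √((⅒)*(144 + 5*(-36) + 20*I*√3)/(-36) - 38642) = √((⅒)*(-1/36)*(144 - 180 + 20*I*√3) - 38642) = √((⅒)*(-1/36)*(-36 + 20*I*√3) - 38642) = √((⅒ - I*√3/18) - 38642) = √(-386419/10 - I*√3/18)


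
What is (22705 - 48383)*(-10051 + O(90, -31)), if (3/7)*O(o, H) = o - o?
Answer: 258089578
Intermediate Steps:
O(o, H) = 0 (O(o, H) = 7*(o - o)/3 = (7/3)*0 = 0)
(22705 - 48383)*(-10051 + O(90, -31)) = (22705 - 48383)*(-10051 + 0) = -25678*(-10051) = 258089578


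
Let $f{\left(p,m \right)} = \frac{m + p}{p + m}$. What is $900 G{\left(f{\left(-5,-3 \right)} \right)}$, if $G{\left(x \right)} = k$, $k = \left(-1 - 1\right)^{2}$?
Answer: $3600$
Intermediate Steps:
$f{\left(p,m \right)} = 1$ ($f{\left(p,m \right)} = \frac{m + p}{m + p} = 1$)
$k = 4$ ($k = \left(-2\right)^{2} = 4$)
$G{\left(x \right)} = 4$
$900 G{\left(f{\left(-5,-3 \right)} \right)} = 900 \cdot 4 = 3600$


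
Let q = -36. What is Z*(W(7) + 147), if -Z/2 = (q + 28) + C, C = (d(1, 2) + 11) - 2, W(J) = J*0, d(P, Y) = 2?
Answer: -882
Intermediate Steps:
W(J) = 0
C = 11 (C = (2 + 11) - 2 = 13 - 2 = 11)
Z = -6 (Z = -2*((-36 + 28) + 11) = -2*(-8 + 11) = -2*3 = -6)
Z*(W(7) + 147) = -6*(0 + 147) = -6*147 = -882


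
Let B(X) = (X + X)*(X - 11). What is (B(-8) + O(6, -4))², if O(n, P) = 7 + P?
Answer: 94249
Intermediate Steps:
B(X) = 2*X*(-11 + X) (B(X) = (2*X)*(-11 + X) = 2*X*(-11 + X))
(B(-8) + O(6, -4))² = (2*(-8)*(-11 - 8) + (7 - 4))² = (2*(-8)*(-19) + 3)² = (304 + 3)² = 307² = 94249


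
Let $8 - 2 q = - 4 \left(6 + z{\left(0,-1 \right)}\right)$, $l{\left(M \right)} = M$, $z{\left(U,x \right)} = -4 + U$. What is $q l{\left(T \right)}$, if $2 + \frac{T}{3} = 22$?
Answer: $480$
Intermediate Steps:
$T = 60$ ($T = -6 + 3 \cdot 22 = -6 + 66 = 60$)
$q = 8$ ($q = 4 - \frac{\left(-4\right) \left(6 + \left(-4 + 0\right)\right)}{2} = 4 - \frac{\left(-4\right) \left(6 - 4\right)}{2} = 4 - \frac{\left(-4\right) 2}{2} = 4 - -4 = 4 + 4 = 8$)
$q l{\left(T \right)} = 8 \cdot 60 = 480$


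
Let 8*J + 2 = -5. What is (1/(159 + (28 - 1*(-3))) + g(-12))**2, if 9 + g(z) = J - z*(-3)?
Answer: 1215289321/577600 ≈ 2104.0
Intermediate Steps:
J = -7/8 (J = -1/4 + (1/8)*(-5) = -1/4 - 5/8 = -7/8 ≈ -0.87500)
g(z) = -79/8 + 3*z (g(z) = -9 + (-7/8 - z*(-3)) = -9 + (-7/8 - (-3)*z) = -9 + (-7/8 + 3*z) = -79/8 + 3*z)
(1/(159 + (28 - 1*(-3))) + g(-12))**2 = (1/(159 + (28 - 1*(-3))) + (-79/8 + 3*(-12)))**2 = (1/(159 + (28 + 3)) + (-79/8 - 36))**2 = (1/(159 + 31) - 367/8)**2 = (1/190 - 367/8)**2 = (-34861/760)**2 = 1215289321/577600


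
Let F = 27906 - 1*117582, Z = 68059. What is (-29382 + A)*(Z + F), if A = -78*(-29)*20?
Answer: -342802386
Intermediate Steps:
A = 45240 (A = 2262*20 = 45240)
F = -89676 (F = 27906 - 117582 = -89676)
(-29382 + A)*(Z + F) = (-29382 + 45240)*(68059 - 89676) = 15858*(-21617) = -342802386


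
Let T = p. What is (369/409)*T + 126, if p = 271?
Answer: 151533/409 ≈ 370.50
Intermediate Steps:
T = 271
(369/409)*T + 126 = (369/409)*271 + 126 = 99999/409 + 126 = 151533/409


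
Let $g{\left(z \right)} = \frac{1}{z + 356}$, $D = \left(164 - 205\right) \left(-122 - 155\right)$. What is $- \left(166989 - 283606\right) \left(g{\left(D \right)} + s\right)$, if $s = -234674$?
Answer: $- \frac{320549411534137}{11713} \approx -2.7367 \cdot 10^{10}$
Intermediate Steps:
$D = 11357$ ($D = \left(-41\right) \left(-277\right) = 11357$)
$g{\left(z \right)} = \frac{1}{356 + z}$
$- \left(166989 - 283606\right) \left(g{\left(D \right)} + s\right) = - \left(166989 - 283606\right) \left(\frac{1}{356 + 11357} - 234674\right) = - \left(-116617\right) \left(\frac{1}{11713} - 234674\right) = - \frac{\left(-116617\right) \left(-2748736561\right)}{11713} = \left(-1\right) \frac{320549411534137}{11713} = - \frac{320549411534137}{11713}$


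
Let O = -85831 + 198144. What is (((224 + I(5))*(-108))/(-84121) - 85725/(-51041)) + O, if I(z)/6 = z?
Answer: 482237950109230/4293619961 ≈ 1.1232e+5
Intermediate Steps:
I(z) = 6*z
O = 112313
(((224 + I(5))*(-108))/(-84121) - 85725/(-51041)) + O = (((224 + 6*5)*(-108))/(-84121) - 85725/(-51041)) + 112313 = (((224 + 30)*(-108))*(-1/84121) - 85725*(-1/51041)) + 112313 = ((254*(-108))*(-1/84121) + 85725/51041) + 112313 = (-27432*(-1/84121) + 85725/51041) + 112313 = (27432/84121 + 85725/51041) + 112313 = 8611429437/4293619961 + 112313 = 482237950109230/4293619961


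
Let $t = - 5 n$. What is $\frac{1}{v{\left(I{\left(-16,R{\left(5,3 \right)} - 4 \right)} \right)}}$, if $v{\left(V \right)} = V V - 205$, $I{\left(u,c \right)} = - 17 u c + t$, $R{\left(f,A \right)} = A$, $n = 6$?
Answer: $\frac{1}{90999} \approx 1.0989 \cdot 10^{-5}$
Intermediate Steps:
$t = -30$ ($t = \left(-5\right) 6 = -30$)
$I{\left(u,c \right)} = -30 - 17 c u$ ($I{\left(u,c \right)} = - 17 u c - 30 = - 17 c u - 30 = -30 - 17 c u$)
$v{\left(V \right)} = -205 + V^{2}$ ($v{\left(V \right)} = V^{2} - 205 = -205 + V^{2}$)
$\frac{1}{v{\left(I{\left(-16,R{\left(5,3 \right)} - 4 \right)} \right)}} = \frac{1}{-205 + \left(-30 - 17 \left(3 - 4\right) \left(-16\right)\right)^{2}} = \frac{1}{-205 + \left(-30 - \left(-17\right) \left(-16\right)\right)^{2}} = \frac{1}{-205 + \left(-30 - 272\right)^{2}} = \frac{1}{-205 + \left(-302\right)^{2}} = \frac{1}{-205 + 91204} = \frac{1}{90999}$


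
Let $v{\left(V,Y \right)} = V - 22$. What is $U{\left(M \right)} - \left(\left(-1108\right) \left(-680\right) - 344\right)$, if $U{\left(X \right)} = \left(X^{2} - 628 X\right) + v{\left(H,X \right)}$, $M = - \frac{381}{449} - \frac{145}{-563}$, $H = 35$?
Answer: $- \frac{48099218846528295}{63901267369} \approx -7.5271 \cdot 10^{5}$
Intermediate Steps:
$M = - \frac{149398}{252787}$ ($M = \left(-381\right) \frac{1}{449} - - \frac{145}{563} = - \frac{381}{449} + \frac{145}{563} = - \frac{149398}{252787} \approx -0.591$)
$v{\left(V,Y \right)} = -22 + V$ ($v{\left(V,Y \right)} = V - 22 = -22 + V$)
$U{\left(X \right)} = 13 + X^{2} - 628 X$ ($U{\left(X \right)} = \left(X^{2} - 628 X\right) + \left(-22 + 35\right) = \left(X^{2} - 628 X\right) + 13 = 13 + X^{2} - 628 X$)
$U{\left(M \right)} - \left(\left(-1108\right) \left(-680\right) - 344\right) = \left(13 + \left(- \frac{149398}{252787}\right)^{2} - - \frac{93821944}{252787}\right) - \left(\left(-1108\right) \left(-680\right) - 344\right) = \left(13 + \frac{22319762404}{63901267369} + \frac{93821944}{252787}\right) - \left(753440 - 344\right) = \frac{24570003996129}{63901267369} - 753096 = - \frac{48099218846528295}{63901267369}$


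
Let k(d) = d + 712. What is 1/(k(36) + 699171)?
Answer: 1/699919 ≈ 1.4287e-6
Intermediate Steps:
k(d) = 712 + d
1/(k(36) + 699171) = 1/((712 + 36) + 699171) = 1/(748 + 699171) = 1/699919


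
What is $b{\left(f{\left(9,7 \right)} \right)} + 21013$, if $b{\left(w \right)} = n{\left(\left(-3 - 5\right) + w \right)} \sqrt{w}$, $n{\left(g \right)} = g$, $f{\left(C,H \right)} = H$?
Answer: $21013 - \sqrt{7} \approx 21010.0$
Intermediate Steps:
$b{\left(w \right)} = \sqrt{w} \left(-8 + w\right)$ ($b{\left(w \right)} = \left(\left(-3 - 5\right) + w\right) \sqrt{w} = \left(-8 + w\right) \sqrt{w} = \sqrt{w} \left(-8 + w\right)$)
$b{\left(f{\left(9,7 \right)} \right)} + 21013 = \sqrt{7} \left(-8 + 7\right) + 21013 = \sqrt{7} \left(-1\right) + 21013 = - \sqrt{7} + 21013 = 21013 - \sqrt{7}$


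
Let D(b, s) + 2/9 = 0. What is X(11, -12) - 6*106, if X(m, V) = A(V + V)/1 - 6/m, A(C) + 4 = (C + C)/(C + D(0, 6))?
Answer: -765638/1199 ≈ -638.56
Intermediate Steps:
D(b, s) = -2/9 (D(b, s) = -2/9 + 0 = -2/9)
A(C) = -4 + 2*C/(-2/9 + C) (A(C) = -4 + (C + C)/(C - 2/9) = -4 + (2*C)/(-2/9 + C) = -4 + 2*C/(-2/9 + C))
X(m, V) = -6/m + 2*(4 - 18*V)/(-2 + 18*V) (X(m, V) = (2*(4 - 9*(V + V))/(-2 + 9*(V + V)))/1 - 6/m = (2*(4 - 18*V)/(-2 + 9*(2*V)))*1 - 6/m = (2*(4 - 18*V)/(-2 + 18*V))*1 - 6/m = 2*(4 - 18*V)/(-2 + 18*V) - 6/m = -6/m + 2*(4 - 18*V)/(-2 + 18*V))
X(11, -12) - 6*106 = 2*(3 - 27*(-12) + 11*(2 - 9*(-12)))/(11*(-1 + 9*(-12))) - 6*106 = 2*(1/11)*(3 + 324 + 11*(2 + 108))/(-1 - 108) - 636 = 2*(1/11)*(3 + 324 + 11*110)/(-109) - 636 = 2*(1/11)*(-1/109)*(3 + 324 + 1210) - 636 = 2*(1/11)*(-1/109)*1537 - 636 = -3074/1199 - 636 = -765638/1199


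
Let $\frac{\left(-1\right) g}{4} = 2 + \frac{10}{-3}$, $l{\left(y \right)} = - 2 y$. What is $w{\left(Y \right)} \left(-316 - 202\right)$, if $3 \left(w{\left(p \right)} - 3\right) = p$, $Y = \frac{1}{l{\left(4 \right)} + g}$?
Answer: $- \frac{5957}{4} \approx -1489.3$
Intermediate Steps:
$g = \frac{16}{3}$ ($g = - 4 \left(2 + \frac{10}{-3}\right) = - 4 \left(2 + 10 \left(- \frac{1}{3}\right)\right) = - 4 \left(2 - \frac{10}{3}\right) = \left(-4\right) \left(- \frac{4}{3}\right) = \frac{16}{3} \approx 5.3333$)
$Y = - \frac{3}{8}$ ($Y = \frac{1}{\left(-2\right) 4 + \frac{16}{3}} = \frac{1}{-8 + \frac{16}{3}} = \frac{1}{- \frac{8}{3}} = - \frac{3}{8} \approx -0.375$)
$w{\left(p \right)} = 3 + \frac{p}{3}$
$w{\left(Y \right)} \left(-316 - 202\right) = \left(3 + \frac{1}{3} \left(- \frac{3}{8}\right)\right) \left(-316 - 202\right) = \left(3 - \frac{1}{8}\right) \left(-518\right) = \frac{23}{8} \left(-518\right) = - \frac{5957}{4}$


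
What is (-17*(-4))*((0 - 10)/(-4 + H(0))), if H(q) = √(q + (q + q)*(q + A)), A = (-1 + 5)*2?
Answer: 170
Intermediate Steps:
A = 8 (A = 4*2 = 8)
H(q) = √(q + 2*q*(8 + q)) (H(q) = √(q + (q + q)*(q + 8)) = √(q + (2*q)*(8 + q)) = √(q + 2*q*(8 + q)))
(-17*(-4))*((0 - 10)/(-4 + H(0))) = (-17*(-4))*((0 - 10)/(-4 + √(0*(17 + 2*0)))) = 68*(-10/(-4 + √(0*(17 + 0)))) = 68*(-10/(-4 + √(0*17))) = 68*(-10/(-4 + √0)) = 68*(-10/(-4 + 0)) = 68*(-10/(-4)) = 68*(-10*(-¼)) = 68*(5/2) = 170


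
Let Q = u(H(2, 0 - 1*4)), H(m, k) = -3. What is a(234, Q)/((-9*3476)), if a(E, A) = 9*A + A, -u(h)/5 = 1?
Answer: 25/15642 ≈ 0.0015983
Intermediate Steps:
u(h) = -5 (u(h) = -5*1 = -5)
Q = -5
a(E, A) = 10*A
a(234, Q)/((-9*3476)) = (10*(-5))/((-9*3476)) = -50/(-31284) = -50*(-1/31284) = 25/15642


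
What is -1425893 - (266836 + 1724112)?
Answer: -3416841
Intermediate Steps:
-1425893 - (266836 + 1724112) = -1425893 - 1*1990948 = -1425893 - 1990948 = -3416841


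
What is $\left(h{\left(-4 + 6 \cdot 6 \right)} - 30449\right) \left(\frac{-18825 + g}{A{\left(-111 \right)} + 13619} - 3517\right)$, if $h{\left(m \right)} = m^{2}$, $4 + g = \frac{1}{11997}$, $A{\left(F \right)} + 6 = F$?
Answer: $\frac{8384975069675875}{80991747} \approx 1.0353 \cdot 10^{8}$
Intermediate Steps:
$A{\left(F \right)} = -6 + F$
$g = - \frac{47987}{11997}$ ($g = -4 + \frac{1}{11997} = - \frac{47987}{11997} \approx -3.9999$)
$\left(h{\left(-4 + 6 \cdot 6 \right)} - 30449\right) \left(\frac{-18825 + g}{A{\left(-111 \right)} + 13619} - 3517\right) = \left(\left(-4 + 6 \cdot 6\right)^{2} - 30449\right) \left(\frac{-18825 - \frac{47987}{11997}}{\left(-6 - 111\right) + 13619} - 3517\right) = \left(\left(-4 + 36\right)^{2} - 30449\right) \left(- \frac{225891512}{11997 \left(-117 + 13619\right)} - 3517\right) = \left(32^{2} - 30449\right) \left(- \frac{225891512}{11997 \cdot 13502} - 3517\right) = \left(1024 - 30449\right) \left(\left(- \frac{225891512}{11997}\right) \frac{1}{13502} - 3517\right) = - 29425 \left(- \frac{112945756}{80991747} - 3517\right) = \left(-29425\right) \left(- \frac{284960919955}{80991747}\right) = \frac{8384975069675875}{80991747}$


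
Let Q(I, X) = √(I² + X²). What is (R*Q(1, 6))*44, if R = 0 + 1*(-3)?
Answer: -132*√37 ≈ -802.92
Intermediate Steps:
R = -3 (R = 0 - 3 = -3)
(R*Q(1, 6))*44 = -3*√(1² + 6²)*44 = -3*√(1 + 36)*44 = -3*√37*44 = -132*√37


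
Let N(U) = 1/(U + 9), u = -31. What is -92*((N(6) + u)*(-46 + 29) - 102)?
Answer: -584936/15 ≈ -38996.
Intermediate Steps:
N(U) = 1/(9 + U)
-92*((N(6) + u)*(-46 + 29) - 102) = -92*((1/(9 + 6) - 31)*(-46 + 29) - 102) = -92*((1/15 - 31)*(-17) - 102) = -92*(-464/15*(-17) - 102) = -92*(7888/15 - 102) = -92*6358/15 = -584936/15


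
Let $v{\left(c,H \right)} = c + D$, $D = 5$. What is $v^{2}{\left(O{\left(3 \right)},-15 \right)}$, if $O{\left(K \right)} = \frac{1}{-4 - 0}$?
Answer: $\frac{361}{16} \approx 22.563$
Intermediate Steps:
$O{\left(K \right)} = - \frac{1}{4}$ ($O{\left(K \right)} = \frac{1}{-4 + 0} = \frac{1}{-4} = - \frac{1}{4}$)
$v{\left(c,H \right)} = 5 + c$ ($v{\left(c,H \right)} = c + 5 = 5 + c$)
$v^{2}{\left(O{\left(3 \right)},-15 \right)} = \left(5 - \frac{1}{4}\right)^{2} = \left(\frac{19}{4}\right)^{2} = \frac{361}{16}$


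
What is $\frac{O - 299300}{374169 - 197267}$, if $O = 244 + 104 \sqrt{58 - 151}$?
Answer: $- \frac{149528}{88451} + \frac{52 i \sqrt{93}}{88451} \approx -1.6905 + 0.0056695 i$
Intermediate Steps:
$O = 244 + 104 i \sqrt{93}$ ($O = 244 + 104 \sqrt{-93} = 244 + 104 i \sqrt{93} \approx 244.0 + 1002.9 i$)
$\frac{O - 299300}{374169 - 197267} = \frac{\left(244 + 104 i \sqrt{93}\right) - 299300}{374169 - 197267} = \frac{-299056 + 104 i \sqrt{93}}{176902} = \left(-299056 + 104 i \sqrt{93}\right) \frac{1}{176902} = - \frac{149528}{88451} + \frac{52 i \sqrt{93}}{88451}$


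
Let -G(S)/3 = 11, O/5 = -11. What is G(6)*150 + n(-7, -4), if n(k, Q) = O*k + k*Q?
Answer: -4537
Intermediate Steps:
O = -55 (O = 5*(-11) = -55)
n(k, Q) = -55*k + Q*k (n(k, Q) = -55*k + k*Q = -55*k + Q*k)
G(S) = -33 (G(S) = -3*11 = -33)
G(6)*150 + n(-7, -4) = -33*150 - 7*(-55 - 4) = -4950 - 7*(-59) = -4950 + 413 = -4537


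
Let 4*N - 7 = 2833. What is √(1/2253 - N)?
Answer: I*√3603964137/2253 ≈ 26.646*I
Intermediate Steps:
N = 710 (N = 7/4 + (¼)*2833 = 7/4 + 2833/4 = 710)
√(1/2253 - N) = √(1/2253 - 1*710) = √(1/2253 - 710) = √(-1599629/2253) = I*√3603964137/2253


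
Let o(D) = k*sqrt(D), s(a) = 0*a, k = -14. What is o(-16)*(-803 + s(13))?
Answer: 44968*I ≈ 44968.0*I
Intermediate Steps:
s(a) = 0
o(D) = -14*sqrt(D)
o(-16)*(-803 + s(13)) = (-56*I)*(-803 + 0) = -56*I*(-803) = 44968*I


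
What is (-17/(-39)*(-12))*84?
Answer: -5712/13 ≈ -439.38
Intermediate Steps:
(-17/(-39)*(-12))*84 = (-17*(-1/39)*(-12))*84 = ((17/39)*(-12))*84 = -68/13*84 = -5712/13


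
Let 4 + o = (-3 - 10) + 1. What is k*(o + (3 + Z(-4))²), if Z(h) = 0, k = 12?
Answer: -84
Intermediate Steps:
o = -16 (o = -4 + ((-3 - 10) + 1) = -4 + (-13 + 1) = -4 - 12 = -16)
k*(o + (3 + Z(-4))²) = 12*(-16 + (3 + 0)²) = 12*(-16 + 3²) = 12*(-16 + 9) = 12*(-7) = -84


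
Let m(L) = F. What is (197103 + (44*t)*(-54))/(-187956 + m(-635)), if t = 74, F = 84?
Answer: -7093/62624 ≈ -0.11326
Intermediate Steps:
m(L) = 84
(197103 + (44*t)*(-54))/(-187956 + m(-635)) = (197103 + (44*74)*(-54))/(-187956 + 84) = (197103 + 3256*(-54))/(-187872) = (197103 - 175824)*(-1/187872) = 21279*(-1/187872) = -7093/62624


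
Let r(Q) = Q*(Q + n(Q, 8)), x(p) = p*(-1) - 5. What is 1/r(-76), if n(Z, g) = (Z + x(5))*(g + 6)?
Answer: 1/97280 ≈ 1.0280e-5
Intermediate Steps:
x(p) = -5 - p (x(p) = -p - 5 = -5 - p)
n(Z, g) = (-10 + Z)*(6 + g) (n(Z, g) = (Z + (-5 - 1*5))*(g + 6) = (Z + (-5 - 5))*(6 + g) = (Z - 10)*(6 + g) = (-10 + Z)*(6 + g))
r(Q) = Q*(-140 + 15*Q) (r(Q) = Q*(Q + (-60 - 10*8 + 6*Q + Q*8)) = Q*(Q + (-60 - 80 + 6*Q + 8*Q)) = Q*(Q + (-140 + 14*Q)) = Q*(-140 + 15*Q))
1/r(-76) = 1/(5*(-76)*(-28 + 3*(-76))) = 1/(5*(-76)*(-28 - 228)) = 1/(5*(-76)*(-256)) = 1/97280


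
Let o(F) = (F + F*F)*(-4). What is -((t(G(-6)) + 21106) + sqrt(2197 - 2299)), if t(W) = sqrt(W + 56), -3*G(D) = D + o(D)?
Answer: -21106 - 7*sqrt(2) - I*sqrt(102) ≈ -21116.0 - 10.1*I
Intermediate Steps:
o(F) = -4*F - 4*F**2 (o(F) = (F + F**2)*(-4) = -4*F - 4*F**2)
G(D) = -D/3 + 4*D*(1 + D)/3 (G(D) = -(D - 4*D*(1 + D))/3 = -D/3 + 4*D*(1 + D)/3)
t(W) = sqrt(56 + W)
-((t(G(-6)) + 21106) + sqrt(2197 - 2299)) = -((sqrt(56 + (1/3)*(-6)*(3 + 4*(-6))) + 21106) + sqrt(2197 - 2299)) = -((sqrt(56 + (1/3)*(-6)*(3 - 24)) + 21106) + sqrt(-102)) = -((sqrt(56 + (1/3)*(-6)*(-21)) + 21106) + I*sqrt(102)) = -((sqrt(56 + 42) + 21106) + I*sqrt(102)) = -((sqrt(98) + 21106) + I*sqrt(102)) = -((7*sqrt(2) + 21106) + I*sqrt(102)) = -((21106 + 7*sqrt(2)) + I*sqrt(102)) = -(21106 + 7*sqrt(2) + I*sqrt(102)) = -21106 - 7*sqrt(2) - I*sqrt(102)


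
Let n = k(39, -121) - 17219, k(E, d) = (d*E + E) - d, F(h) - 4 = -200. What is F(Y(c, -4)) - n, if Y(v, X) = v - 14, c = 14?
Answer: 21582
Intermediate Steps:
Y(v, X) = -14 + v
F(h) = -196 (F(h) = 4 - 200 = -196)
k(E, d) = E - d + E*d (k(E, d) = (E*d + E) - d = (E + E*d) - d = E - d + E*d)
n = -21778 (n = (39 - 1*(-121) + 39*(-121)) - 17219 = (39 + 121 - 4719) - 17219 = -4559 - 17219 = -21778)
F(Y(c, -4)) - n = -196 - 1*(-21778) = -196 + 21778 = 21582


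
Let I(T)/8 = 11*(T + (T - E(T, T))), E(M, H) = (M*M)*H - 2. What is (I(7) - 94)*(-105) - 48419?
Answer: 2982931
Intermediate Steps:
E(M, H) = -2 + H*M² (E(M, H) = M²*H - 2 = H*M² - 2 = -2 + H*M²)
I(T) = 176 - 88*T³ + 176*T (I(T) = 8*(11*(T + (T - (-2 + T*T²)))) = 8*(11*(T + (T - (-2 + T³)))) = 8*(11*(T + (T + (2 - T³)))) = 8*(11*(T + (2 + T - T³))) = 8*(11*(2 - T³ + 2*T)) = 8*(22 - 11*T³ + 22*T) = 176 - 88*T³ + 176*T)
(I(7) - 94)*(-105) - 48419 = ((176 - 88*7³ + 176*7) - 94)*(-105) - 48419 = ((176 - 88*343 + 1232) - 94)*(-105) - 48419 = ((176 - 30184 + 1232) - 94)*(-105) - 48419 = (-28776 - 94)*(-105) - 48419 = -28870*(-105) - 48419 = 3031350 - 48419 = 2982931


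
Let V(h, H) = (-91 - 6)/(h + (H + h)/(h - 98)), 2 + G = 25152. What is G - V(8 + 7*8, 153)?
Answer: 49272148/1959 ≈ 25152.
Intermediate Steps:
G = 25150 (G = -2 + 25152 = 25150)
V(h, H) = -97/(h + (H + h)/(-98 + h))
G - V(8 + 7*8, 153) = 25150 - 97*(98 - (8 + 7*8))/(153 + (8 + 7*8)**2 - 97*(8 + 7*8)) = 25150 - 97*(98 - (8 + 56))/(153 + (8 + 56)**2 - 97*(8 + 56)) = 25150 - 97*(98 - 1*64)/(153 + 64**2 - 97*64) = 25150 - 97*(98 - 64)/(153 + 4096 - 6208) = 25150 - 97*34/(-1959) = 25150 - 97*(-1)*34/1959 = 25150 - 1*(-3298/1959) = 25150 + 3298/1959 = 49272148/1959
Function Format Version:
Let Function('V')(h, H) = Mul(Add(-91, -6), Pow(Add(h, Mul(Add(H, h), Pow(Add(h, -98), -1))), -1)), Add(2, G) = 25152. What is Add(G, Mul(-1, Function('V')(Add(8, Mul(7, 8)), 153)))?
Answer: Rational(49272148, 1959) ≈ 25152.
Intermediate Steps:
G = 25150 (G = Add(-2, 25152) = 25150)
Function('V')(h, H) = Mul(-97, Pow(Add(h, Mul(Pow(Add(-98, h), -1), Add(H, h))), -1)) (Function('V')(h, H) = Mul(-97, Pow(Add(h, Mul(Add(H, h), Pow(Add(-98, h), -1))), -1)) = Mul(-97, Pow(Add(h, Mul(Pow(Add(-98, h), -1), Add(H, h))), -1)))
Add(G, Mul(-1, Function('V')(Add(8, Mul(7, 8)), 153))) = Add(25150, Mul(-1, Mul(97, Pow(Add(153, Pow(Add(8, Mul(7, 8)), 2), Mul(-97, Add(8, Mul(7, 8)))), -1), Add(98, Mul(-1, Add(8, Mul(7, 8))))))) = Add(25150, Mul(-1, Mul(97, Pow(Add(153, Pow(Add(8, 56), 2), Mul(-97, Add(8, 56))), -1), Add(98, Mul(-1, Add(8, 56)))))) = Add(25150, Mul(-1, Mul(97, Pow(Add(153, Pow(64, 2), Mul(-97, 64)), -1), Add(98, Mul(-1, 64))))) = Add(25150, Mul(-1, Mul(97, Pow(Add(153, 4096, -6208), -1), Add(98, -64)))) = Add(25150, Mul(-1, Mul(97, Pow(-1959, -1), 34))) = Add(25150, Mul(-1, Mul(97, Rational(-1, 1959), 34))) = Add(25150, Mul(-1, Rational(-3298, 1959))) = Add(25150, Rational(3298, 1959)) = Rational(49272148, 1959)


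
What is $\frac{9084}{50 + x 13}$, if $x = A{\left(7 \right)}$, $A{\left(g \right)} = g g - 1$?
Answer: $\frac{4542}{337} \approx 13.478$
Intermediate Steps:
$A{\left(g \right)} = -1 + g^{2}$ ($A{\left(g \right)} = g^{2} - 1 = -1 + g^{2}$)
$x = 48$ ($x = -1 + 7^{2} = -1 + 49 = 48$)
$\frac{9084}{50 + x 13} = \frac{9084}{50 + 48 \cdot 13} = \frac{9084}{50 + 624} = \frac{9084}{674} = 9084 \cdot \frac{1}{674} = \frac{4542}{337}$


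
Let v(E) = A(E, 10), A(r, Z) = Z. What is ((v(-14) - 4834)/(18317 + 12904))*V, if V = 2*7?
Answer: -7504/3469 ≈ -2.1632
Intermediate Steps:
v(E) = 10
V = 14
((v(-14) - 4834)/(18317 + 12904))*V = ((10 - 4834)/(18317 + 12904))*14 = -4824/31221*14 = -4824*1/31221*14 = -536/3469*14 = -7504/3469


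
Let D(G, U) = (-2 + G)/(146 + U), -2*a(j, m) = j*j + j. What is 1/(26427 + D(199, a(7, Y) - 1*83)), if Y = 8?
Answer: 35/925142 ≈ 3.7832e-5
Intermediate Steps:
a(j, m) = -j/2 - j²/2 (a(j, m) = -(j*j + j)/2 = -(j² + j)/2 = -(j + j²)/2 = -j/2 - j²/2)
D(G, U) = (-2 + G)/(146 + U)
1/(26427 + D(199, a(7, Y) - 1*83)) = 1/(26427 + (-2 + 199)/(146 + (-½*7*(1 + 7) - 1*83))) = 1/(26427 + 197/(146 + (-½*7*8 - 83))) = 1/(26427 + 197/(146 + (-28 - 83))) = 1/(26427 + 197/(146 - 111)) = 1/(26427 + 197/35) = 1/(925142/35) = 35/925142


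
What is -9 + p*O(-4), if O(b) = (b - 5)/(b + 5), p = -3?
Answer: 18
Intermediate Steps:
O(b) = (-5 + b)/(5 + b)
-9 + p*O(-4) = -9 - 3*(-5 - 4)/(5 - 4) = -9 - 3*(-9)/1 = -9 - 3*(-9) = -9 + 27 = 18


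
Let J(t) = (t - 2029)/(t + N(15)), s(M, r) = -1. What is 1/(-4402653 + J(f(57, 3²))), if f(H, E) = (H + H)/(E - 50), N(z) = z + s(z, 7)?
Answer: -460/2025303683 ≈ -2.2713e-7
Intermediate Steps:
N(z) = -1 + z (N(z) = z - 1 = -1 + z)
f(H, E) = 2*H/(-50 + E) (f(H, E) = (2*H)/(-50 + E) = 2*H/(-50 + E))
J(t) = (-2029 + t)/(14 + t) (J(t) = (t - 2029)/(t + (-1 + 15)) = (-2029 + t)/(t + 14) = (-2029 + t)/(14 + t))
1/(-4402653 + J(f(57, 3²))) = 1/(-4402653 + (-2029 + 2*57/(-50 + 3²))/(14 + 2*57/(-50 + 3²))) = 1/(-4402653 + (-2029 + 2*57/(-50 + 9))/(14 + 2*57/(-50 + 9))) = 1/(-4402653 + (-2029 + 2*57/(-41))/(14 + 2*57/(-41))) = 1/(-4402653 + (-2029 + 2*57*(-1/41))/(14 + 2*57*(-1/41))) = 1/(-4402653 + (-2029 - 114/41)/(14 - 114/41)) = 1/(-4402653 - 83303/41/(460/41)) = 1/(-4402653 + (41/460)*(-83303/41)) = 1/(-4402653 - 83303/460) = 1/(-2025303683/460) = -460/2025303683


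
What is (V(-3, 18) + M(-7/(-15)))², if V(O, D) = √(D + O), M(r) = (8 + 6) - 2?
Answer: (12 + √15)² ≈ 251.95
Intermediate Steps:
M(r) = 12 (M(r) = 14 - 2 = 12)
(V(-3, 18) + M(-7/(-15)))² = (√(18 - 3) + 12)² = (√15 + 12)² = (12 + √15)²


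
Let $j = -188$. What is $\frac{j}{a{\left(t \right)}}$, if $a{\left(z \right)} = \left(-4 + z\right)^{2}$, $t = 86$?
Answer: $- \frac{47}{1681} \approx -0.02796$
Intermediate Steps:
$\frac{j}{a{\left(t \right)}} = - \frac{188}{\left(-4 + 86\right)^{2}} = - \frac{188}{82^{2}} = - \frac{188}{6724} = \left(-188\right) \frac{1}{6724} = - \frac{47}{1681}$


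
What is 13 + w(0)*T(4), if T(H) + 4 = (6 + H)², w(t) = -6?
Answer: -563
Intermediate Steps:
T(H) = -4 + (6 + H)²
13 + w(0)*T(4) = 13 - 6*(-4 + (6 + 4)²) = 13 - 6*(-4 + 10²) = 13 - 6*(-4 + 100) = 13 - 6*96 = 13 - 576 = -563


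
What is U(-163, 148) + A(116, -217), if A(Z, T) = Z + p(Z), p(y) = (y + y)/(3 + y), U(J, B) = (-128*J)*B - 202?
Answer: 367446766/119 ≈ 3.0878e+6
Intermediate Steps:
U(J, B) = -202 - 128*B*J (U(J, B) = -128*B*J - 202 = -202 - 128*B*J)
p(y) = 2*y/(3 + y) (p(y) = (2*y)/(3 + y) = 2*y/(3 + y))
A(Z, T) = Z + 2*Z/(3 + Z)
U(-163, 148) + A(116, -217) = (-202 - 128*148*(-163)) + 116*(5 + 116)/(3 + 116) = (-202 + 3087872) + 116*121/119 = 3087670 + 116*(1/119)*121 = 3087670 + 14036/119 = 367446766/119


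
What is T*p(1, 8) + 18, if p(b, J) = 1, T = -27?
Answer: -9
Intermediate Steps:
T*p(1, 8) + 18 = -27*1 + 18 = -27 + 18 = -9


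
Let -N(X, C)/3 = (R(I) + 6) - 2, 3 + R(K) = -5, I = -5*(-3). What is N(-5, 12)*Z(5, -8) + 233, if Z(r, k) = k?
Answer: 137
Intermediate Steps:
I = 15
R(K) = -8 (R(K) = -3 - 5 = -8)
N(X, C) = 12 (N(X, C) = -3*((-8 + 6) - 2) = -3*(-2 - 2) = -3*(-4) = 12)
N(-5, 12)*Z(5, -8) + 233 = 12*(-8) + 233 = -96 + 233 = 137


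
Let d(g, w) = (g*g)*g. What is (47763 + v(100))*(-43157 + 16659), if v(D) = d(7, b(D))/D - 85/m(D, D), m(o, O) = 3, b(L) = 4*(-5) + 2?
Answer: -189744612821/150 ≈ -1.2650e+9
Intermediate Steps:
b(L) = -18 (b(L) = -20 + 2 = -18)
d(g, w) = g³ (d(g, w) = g²*g = g³)
v(D) = -85/3 + 343/D (v(D) = 7³/D - 85/3 = 343/D - 85*⅓ = 343/D - 85/3 = -85/3 + 343/D)
(47763 + v(100))*(-43157 + 16659) = (47763 + (-85/3 + 343/100))*(-43157 + 16659) = (47763 + (-85/3 + 343*(1/100)))*(-26498) = (47763 + (-85/3 + 343/100))*(-26498) = (47763 - 7471/300)*(-26498) = (14321429/300)*(-26498) = -189744612821/150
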